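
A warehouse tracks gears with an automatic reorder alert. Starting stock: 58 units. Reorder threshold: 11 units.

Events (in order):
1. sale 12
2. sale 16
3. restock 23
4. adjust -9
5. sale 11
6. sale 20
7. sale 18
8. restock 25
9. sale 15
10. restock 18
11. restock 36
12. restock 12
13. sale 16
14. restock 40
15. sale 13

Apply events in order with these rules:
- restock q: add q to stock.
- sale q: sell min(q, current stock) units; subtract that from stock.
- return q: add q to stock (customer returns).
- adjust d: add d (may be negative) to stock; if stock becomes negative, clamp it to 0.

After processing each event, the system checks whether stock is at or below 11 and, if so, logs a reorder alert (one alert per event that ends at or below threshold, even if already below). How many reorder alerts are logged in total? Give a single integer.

Processing events:
Start: stock = 58
  Event 1 (sale 12): sell min(12,58)=12. stock: 58 - 12 = 46. total_sold = 12
  Event 2 (sale 16): sell min(16,46)=16. stock: 46 - 16 = 30. total_sold = 28
  Event 3 (restock 23): 30 + 23 = 53
  Event 4 (adjust -9): 53 + -9 = 44
  Event 5 (sale 11): sell min(11,44)=11. stock: 44 - 11 = 33. total_sold = 39
  Event 6 (sale 20): sell min(20,33)=20. stock: 33 - 20 = 13. total_sold = 59
  Event 7 (sale 18): sell min(18,13)=13. stock: 13 - 13 = 0. total_sold = 72
  Event 8 (restock 25): 0 + 25 = 25
  Event 9 (sale 15): sell min(15,25)=15. stock: 25 - 15 = 10. total_sold = 87
  Event 10 (restock 18): 10 + 18 = 28
  Event 11 (restock 36): 28 + 36 = 64
  Event 12 (restock 12): 64 + 12 = 76
  Event 13 (sale 16): sell min(16,76)=16. stock: 76 - 16 = 60. total_sold = 103
  Event 14 (restock 40): 60 + 40 = 100
  Event 15 (sale 13): sell min(13,100)=13. stock: 100 - 13 = 87. total_sold = 116
Final: stock = 87, total_sold = 116

Checking against threshold 11:
  After event 1: stock=46 > 11
  After event 2: stock=30 > 11
  After event 3: stock=53 > 11
  After event 4: stock=44 > 11
  After event 5: stock=33 > 11
  After event 6: stock=13 > 11
  After event 7: stock=0 <= 11 -> ALERT
  After event 8: stock=25 > 11
  After event 9: stock=10 <= 11 -> ALERT
  After event 10: stock=28 > 11
  After event 11: stock=64 > 11
  After event 12: stock=76 > 11
  After event 13: stock=60 > 11
  After event 14: stock=100 > 11
  After event 15: stock=87 > 11
Alert events: [7, 9]. Count = 2

Answer: 2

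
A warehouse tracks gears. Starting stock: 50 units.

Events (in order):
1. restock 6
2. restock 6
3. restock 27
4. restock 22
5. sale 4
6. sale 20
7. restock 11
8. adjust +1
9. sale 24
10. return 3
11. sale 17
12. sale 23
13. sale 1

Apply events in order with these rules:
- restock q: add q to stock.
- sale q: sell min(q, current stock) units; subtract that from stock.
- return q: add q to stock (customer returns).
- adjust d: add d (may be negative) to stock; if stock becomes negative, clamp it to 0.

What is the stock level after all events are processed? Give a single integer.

Answer: 37

Derivation:
Processing events:
Start: stock = 50
  Event 1 (restock 6): 50 + 6 = 56
  Event 2 (restock 6): 56 + 6 = 62
  Event 3 (restock 27): 62 + 27 = 89
  Event 4 (restock 22): 89 + 22 = 111
  Event 5 (sale 4): sell min(4,111)=4. stock: 111 - 4 = 107. total_sold = 4
  Event 6 (sale 20): sell min(20,107)=20. stock: 107 - 20 = 87. total_sold = 24
  Event 7 (restock 11): 87 + 11 = 98
  Event 8 (adjust +1): 98 + 1 = 99
  Event 9 (sale 24): sell min(24,99)=24. stock: 99 - 24 = 75. total_sold = 48
  Event 10 (return 3): 75 + 3 = 78
  Event 11 (sale 17): sell min(17,78)=17. stock: 78 - 17 = 61. total_sold = 65
  Event 12 (sale 23): sell min(23,61)=23. stock: 61 - 23 = 38. total_sold = 88
  Event 13 (sale 1): sell min(1,38)=1. stock: 38 - 1 = 37. total_sold = 89
Final: stock = 37, total_sold = 89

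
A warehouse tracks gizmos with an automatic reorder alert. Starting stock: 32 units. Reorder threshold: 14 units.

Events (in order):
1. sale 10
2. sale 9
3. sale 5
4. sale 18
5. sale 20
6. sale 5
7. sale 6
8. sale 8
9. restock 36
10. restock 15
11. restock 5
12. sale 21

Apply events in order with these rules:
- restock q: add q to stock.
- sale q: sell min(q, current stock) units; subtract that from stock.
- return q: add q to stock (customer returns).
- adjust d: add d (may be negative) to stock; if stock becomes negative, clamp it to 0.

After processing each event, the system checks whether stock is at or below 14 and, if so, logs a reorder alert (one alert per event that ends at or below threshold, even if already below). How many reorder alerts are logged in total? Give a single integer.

Answer: 7

Derivation:
Processing events:
Start: stock = 32
  Event 1 (sale 10): sell min(10,32)=10. stock: 32 - 10 = 22. total_sold = 10
  Event 2 (sale 9): sell min(9,22)=9. stock: 22 - 9 = 13. total_sold = 19
  Event 3 (sale 5): sell min(5,13)=5. stock: 13 - 5 = 8. total_sold = 24
  Event 4 (sale 18): sell min(18,8)=8. stock: 8 - 8 = 0. total_sold = 32
  Event 5 (sale 20): sell min(20,0)=0. stock: 0 - 0 = 0. total_sold = 32
  Event 6 (sale 5): sell min(5,0)=0. stock: 0 - 0 = 0. total_sold = 32
  Event 7 (sale 6): sell min(6,0)=0. stock: 0 - 0 = 0. total_sold = 32
  Event 8 (sale 8): sell min(8,0)=0. stock: 0 - 0 = 0. total_sold = 32
  Event 9 (restock 36): 0 + 36 = 36
  Event 10 (restock 15): 36 + 15 = 51
  Event 11 (restock 5): 51 + 5 = 56
  Event 12 (sale 21): sell min(21,56)=21. stock: 56 - 21 = 35. total_sold = 53
Final: stock = 35, total_sold = 53

Checking against threshold 14:
  After event 1: stock=22 > 14
  After event 2: stock=13 <= 14 -> ALERT
  After event 3: stock=8 <= 14 -> ALERT
  After event 4: stock=0 <= 14 -> ALERT
  After event 5: stock=0 <= 14 -> ALERT
  After event 6: stock=0 <= 14 -> ALERT
  After event 7: stock=0 <= 14 -> ALERT
  After event 8: stock=0 <= 14 -> ALERT
  After event 9: stock=36 > 14
  After event 10: stock=51 > 14
  After event 11: stock=56 > 14
  After event 12: stock=35 > 14
Alert events: [2, 3, 4, 5, 6, 7, 8]. Count = 7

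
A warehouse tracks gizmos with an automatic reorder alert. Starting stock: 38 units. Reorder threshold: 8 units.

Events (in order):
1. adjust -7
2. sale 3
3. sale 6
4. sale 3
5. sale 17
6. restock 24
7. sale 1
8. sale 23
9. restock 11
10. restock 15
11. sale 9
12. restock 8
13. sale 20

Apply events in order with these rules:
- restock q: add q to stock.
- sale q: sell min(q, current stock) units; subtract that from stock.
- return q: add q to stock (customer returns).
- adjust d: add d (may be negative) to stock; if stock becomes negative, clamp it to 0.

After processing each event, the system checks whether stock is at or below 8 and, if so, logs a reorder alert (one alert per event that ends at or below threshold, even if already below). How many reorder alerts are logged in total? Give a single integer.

Answer: 3

Derivation:
Processing events:
Start: stock = 38
  Event 1 (adjust -7): 38 + -7 = 31
  Event 2 (sale 3): sell min(3,31)=3. stock: 31 - 3 = 28. total_sold = 3
  Event 3 (sale 6): sell min(6,28)=6. stock: 28 - 6 = 22. total_sold = 9
  Event 4 (sale 3): sell min(3,22)=3. stock: 22 - 3 = 19. total_sold = 12
  Event 5 (sale 17): sell min(17,19)=17. stock: 19 - 17 = 2. total_sold = 29
  Event 6 (restock 24): 2 + 24 = 26
  Event 7 (sale 1): sell min(1,26)=1. stock: 26 - 1 = 25. total_sold = 30
  Event 8 (sale 23): sell min(23,25)=23. stock: 25 - 23 = 2. total_sold = 53
  Event 9 (restock 11): 2 + 11 = 13
  Event 10 (restock 15): 13 + 15 = 28
  Event 11 (sale 9): sell min(9,28)=9. stock: 28 - 9 = 19. total_sold = 62
  Event 12 (restock 8): 19 + 8 = 27
  Event 13 (sale 20): sell min(20,27)=20. stock: 27 - 20 = 7. total_sold = 82
Final: stock = 7, total_sold = 82

Checking against threshold 8:
  After event 1: stock=31 > 8
  After event 2: stock=28 > 8
  After event 3: stock=22 > 8
  After event 4: stock=19 > 8
  After event 5: stock=2 <= 8 -> ALERT
  After event 6: stock=26 > 8
  After event 7: stock=25 > 8
  After event 8: stock=2 <= 8 -> ALERT
  After event 9: stock=13 > 8
  After event 10: stock=28 > 8
  After event 11: stock=19 > 8
  After event 12: stock=27 > 8
  After event 13: stock=7 <= 8 -> ALERT
Alert events: [5, 8, 13]. Count = 3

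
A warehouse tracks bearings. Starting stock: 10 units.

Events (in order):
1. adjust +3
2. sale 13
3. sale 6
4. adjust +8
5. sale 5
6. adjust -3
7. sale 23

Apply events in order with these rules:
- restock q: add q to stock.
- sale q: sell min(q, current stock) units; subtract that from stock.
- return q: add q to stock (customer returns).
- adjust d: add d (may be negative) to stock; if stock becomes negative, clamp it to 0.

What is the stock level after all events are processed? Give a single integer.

Answer: 0

Derivation:
Processing events:
Start: stock = 10
  Event 1 (adjust +3): 10 + 3 = 13
  Event 2 (sale 13): sell min(13,13)=13. stock: 13 - 13 = 0. total_sold = 13
  Event 3 (sale 6): sell min(6,0)=0. stock: 0 - 0 = 0. total_sold = 13
  Event 4 (adjust +8): 0 + 8 = 8
  Event 5 (sale 5): sell min(5,8)=5. stock: 8 - 5 = 3. total_sold = 18
  Event 6 (adjust -3): 3 + -3 = 0
  Event 7 (sale 23): sell min(23,0)=0. stock: 0 - 0 = 0. total_sold = 18
Final: stock = 0, total_sold = 18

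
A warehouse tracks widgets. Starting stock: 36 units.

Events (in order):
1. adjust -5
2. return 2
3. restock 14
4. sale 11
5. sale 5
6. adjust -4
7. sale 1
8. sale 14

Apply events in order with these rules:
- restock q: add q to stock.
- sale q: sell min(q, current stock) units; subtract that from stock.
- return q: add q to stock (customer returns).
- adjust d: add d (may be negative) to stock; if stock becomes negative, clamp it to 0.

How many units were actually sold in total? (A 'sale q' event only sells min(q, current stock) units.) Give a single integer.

Answer: 31

Derivation:
Processing events:
Start: stock = 36
  Event 1 (adjust -5): 36 + -5 = 31
  Event 2 (return 2): 31 + 2 = 33
  Event 3 (restock 14): 33 + 14 = 47
  Event 4 (sale 11): sell min(11,47)=11. stock: 47 - 11 = 36. total_sold = 11
  Event 5 (sale 5): sell min(5,36)=5. stock: 36 - 5 = 31. total_sold = 16
  Event 6 (adjust -4): 31 + -4 = 27
  Event 7 (sale 1): sell min(1,27)=1. stock: 27 - 1 = 26. total_sold = 17
  Event 8 (sale 14): sell min(14,26)=14. stock: 26 - 14 = 12. total_sold = 31
Final: stock = 12, total_sold = 31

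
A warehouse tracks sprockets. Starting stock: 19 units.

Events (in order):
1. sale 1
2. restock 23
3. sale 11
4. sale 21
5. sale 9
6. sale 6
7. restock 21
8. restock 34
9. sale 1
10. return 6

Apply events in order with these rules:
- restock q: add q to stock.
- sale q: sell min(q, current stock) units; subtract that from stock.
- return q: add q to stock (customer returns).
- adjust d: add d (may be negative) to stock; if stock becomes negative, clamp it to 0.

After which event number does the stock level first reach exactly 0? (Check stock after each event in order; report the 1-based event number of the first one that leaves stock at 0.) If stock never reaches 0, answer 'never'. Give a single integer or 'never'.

Processing events:
Start: stock = 19
  Event 1 (sale 1): sell min(1,19)=1. stock: 19 - 1 = 18. total_sold = 1
  Event 2 (restock 23): 18 + 23 = 41
  Event 3 (sale 11): sell min(11,41)=11. stock: 41 - 11 = 30. total_sold = 12
  Event 4 (sale 21): sell min(21,30)=21. stock: 30 - 21 = 9. total_sold = 33
  Event 5 (sale 9): sell min(9,9)=9. stock: 9 - 9 = 0. total_sold = 42
  Event 6 (sale 6): sell min(6,0)=0. stock: 0 - 0 = 0. total_sold = 42
  Event 7 (restock 21): 0 + 21 = 21
  Event 8 (restock 34): 21 + 34 = 55
  Event 9 (sale 1): sell min(1,55)=1. stock: 55 - 1 = 54. total_sold = 43
  Event 10 (return 6): 54 + 6 = 60
Final: stock = 60, total_sold = 43

First zero at event 5.

Answer: 5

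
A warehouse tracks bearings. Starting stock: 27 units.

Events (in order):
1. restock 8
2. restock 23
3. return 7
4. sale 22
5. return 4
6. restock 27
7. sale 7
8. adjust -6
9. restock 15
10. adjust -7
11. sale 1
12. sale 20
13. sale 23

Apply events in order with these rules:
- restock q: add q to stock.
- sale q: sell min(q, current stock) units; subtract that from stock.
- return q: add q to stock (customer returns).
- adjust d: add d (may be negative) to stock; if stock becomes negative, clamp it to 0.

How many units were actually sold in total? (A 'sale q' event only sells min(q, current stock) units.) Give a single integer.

Answer: 73

Derivation:
Processing events:
Start: stock = 27
  Event 1 (restock 8): 27 + 8 = 35
  Event 2 (restock 23): 35 + 23 = 58
  Event 3 (return 7): 58 + 7 = 65
  Event 4 (sale 22): sell min(22,65)=22. stock: 65 - 22 = 43. total_sold = 22
  Event 5 (return 4): 43 + 4 = 47
  Event 6 (restock 27): 47 + 27 = 74
  Event 7 (sale 7): sell min(7,74)=7. stock: 74 - 7 = 67. total_sold = 29
  Event 8 (adjust -6): 67 + -6 = 61
  Event 9 (restock 15): 61 + 15 = 76
  Event 10 (adjust -7): 76 + -7 = 69
  Event 11 (sale 1): sell min(1,69)=1. stock: 69 - 1 = 68. total_sold = 30
  Event 12 (sale 20): sell min(20,68)=20. stock: 68 - 20 = 48. total_sold = 50
  Event 13 (sale 23): sell min(23,48)=23. stock: 48 - 23 = 25. total_sold = 73
Final: stock = 25, total_sold = 73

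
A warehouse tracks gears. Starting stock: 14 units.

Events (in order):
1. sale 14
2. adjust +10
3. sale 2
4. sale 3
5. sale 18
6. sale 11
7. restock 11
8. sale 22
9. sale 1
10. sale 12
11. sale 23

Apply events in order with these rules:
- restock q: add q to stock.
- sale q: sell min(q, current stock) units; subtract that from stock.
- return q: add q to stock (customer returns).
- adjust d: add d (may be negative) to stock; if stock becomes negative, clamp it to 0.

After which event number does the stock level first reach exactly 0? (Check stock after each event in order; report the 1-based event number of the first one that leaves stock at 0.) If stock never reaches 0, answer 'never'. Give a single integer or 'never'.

Processing events:
Start: stock = 14
  Event 1 (sale 14): sell min(14,14)=14. stock: 14 - 14 = 0. total_sold = 14
  Event 2 (adjust +10): 0 + 10 = 10
  Event 3 (sale 2): sell min(2,10)=2. stock: 10 - 2 = 8. total_sold = 16
  Event 4 (sale 3): sell min(3,8)=3. stock: 8 - 3 = 5. total_sold = 19
  Event 5 (sale 18): sell min(18,5)=5. stock: 5 - 5 = 0. total_sold = 24
  Event 6 (sale 11): sell min(11,0)=0. stock: 0 - 0 = 0. total_sold = 24
  Event 7 (restock 11): 0 + 11 = 11
  Event 8 (sale 22): sell min(22,11)=11. stock: 11 - 11 = 0. total_sold = 35
  Event 9 (sale 1): sell min(1,0)=0. stock: 0 - 0 = 0. total_sold = 35
  Event 10 (sale 12): sell min(12,0)=0. stock: 0 - 0 = 0. total_sold = 35
  Event 11 (sale 23): sell min(23,0)=0. stock: 0 - 0 = 0. total_sold = 35
Final: stock = 0, total_sold = 35

First zero at event 1.

Answer: 1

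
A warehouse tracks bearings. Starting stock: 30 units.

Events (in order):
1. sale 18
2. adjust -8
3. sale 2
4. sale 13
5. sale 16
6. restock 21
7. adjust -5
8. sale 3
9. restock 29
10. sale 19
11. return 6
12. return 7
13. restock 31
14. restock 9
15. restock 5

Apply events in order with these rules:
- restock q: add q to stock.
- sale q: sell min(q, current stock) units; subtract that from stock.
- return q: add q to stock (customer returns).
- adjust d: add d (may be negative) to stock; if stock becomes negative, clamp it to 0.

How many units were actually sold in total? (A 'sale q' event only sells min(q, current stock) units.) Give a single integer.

Answer: 44

Derivation:
Processing events:
Start: stock = 30
  Event 1 (sale 18): sell min(18,30)=18. stock: 30 - 18 = 12. total_sold = 18
  Event 2 (adjust -8): 12 + -8 = 4
  Event 3 (sale 2): sell min(2,4)=2. stock: 4 - 2 = 2. total_sold = 20
  Event 4 (sale 13): sell min(13,2)=2. stock: 2 - 2 = 0. total_sold = 22
  Event 5 (sale 16): sell min(16,0)=0. stock: 0 - 0 = 0. total_sold = 22
  Event 6 (restock 21): 0 + 21 = 21
  Event 7 (adjust -5): 21 + -5 = 16
  Event 8 (sale 3): sell min(3,16)=3. stock: 16 - 3 = 13. total_sold = 25
  Event 9 (restock 29): 13 + 29 = 42
  Event 10 (sale 19): sell min(19,42)=19. stock: 42 - 19 = 23. total_sold = 44
  Event 11 (return 6): 23 + 6 = 29
  Event 12 (return 7): 29 + 7 = 36
  Event 13 (restock 31): 36 + 31 = 67
  Event 14 (restock 9): 67 + 9 = 76
  Event 15 (restock 5): 76 + 5 = 81
Final: stock = 81, total_sold = 44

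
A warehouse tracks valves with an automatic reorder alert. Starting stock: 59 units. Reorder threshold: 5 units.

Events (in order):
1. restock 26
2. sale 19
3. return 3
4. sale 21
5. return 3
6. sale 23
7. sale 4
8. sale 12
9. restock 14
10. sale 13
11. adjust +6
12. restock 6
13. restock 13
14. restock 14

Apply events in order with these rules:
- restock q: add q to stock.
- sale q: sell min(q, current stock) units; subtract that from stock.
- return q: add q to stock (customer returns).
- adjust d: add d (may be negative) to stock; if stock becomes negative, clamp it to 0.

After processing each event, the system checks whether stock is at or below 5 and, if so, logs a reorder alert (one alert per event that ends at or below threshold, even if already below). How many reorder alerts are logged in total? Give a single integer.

Processing events:
Start: stock = 59
  Event 1 (restock 26): 59 + 26 = 85
  Event 2 (sale 19): sell min(19,85)=19. stock: 85 - 19 = 66. total_sold = 19
  Event 3 (return 3): 66 + 3 = 69
  Event 4 (sale 21): sell min(21,69)=21. stock: 69 - 21 = 48. total_sold = 40
  Event 5 (return 3): 48 + 3 = 51
  Event 6 (sale 23): sell min(23,51)=23. stock: 51 - 23 = 28. total_sold = 63
  Event 7 (sale 4): sell min(4,28)=4. stock: 28 - 4 = 24. total_sold = 67
  Event 8 (sale 12): sell min(12,24)=12. stock: 24 - 12 = 12. total_sold = 79
  Event 9 (restock 14): 12 + 14 = 26
  Event 10 (sale 13): sell min(13,26)=13. stock: 26 - 13 = 13. total_sold = 92
  Event 11 (adjust +6): 13 + 6 = 19
  Event 12 (restock 6): 19 + 6 = 25
  Event 13 (restock 13): 25 + 13 = 38
  Event 14 (restock 14): 38 + 14 = 52
Final: stock = 52, total_sold = 92

Checking against threshold 5:
  After event 1: stock=85 > 5
  After event 2: stock=66 > 5
  After event 3: stock=69 > 5
  After event 4: stock=48 > 5
  After event 5: stock=51 > 5
  After event 6: stock=28 > 5
  After event 7: stock=24 > 5
  After event 8: stock=12 > 5
  After event 9: stock=26 > 5
  After event 10: stock=13 > 5
  After event 11: stock=19 > 5
  After event 12: stock=25 > 5
  After event 13: stock=38 > 5
  After event 14: stock=52 > 5
Alert events: []. Count = 0

Answer: 0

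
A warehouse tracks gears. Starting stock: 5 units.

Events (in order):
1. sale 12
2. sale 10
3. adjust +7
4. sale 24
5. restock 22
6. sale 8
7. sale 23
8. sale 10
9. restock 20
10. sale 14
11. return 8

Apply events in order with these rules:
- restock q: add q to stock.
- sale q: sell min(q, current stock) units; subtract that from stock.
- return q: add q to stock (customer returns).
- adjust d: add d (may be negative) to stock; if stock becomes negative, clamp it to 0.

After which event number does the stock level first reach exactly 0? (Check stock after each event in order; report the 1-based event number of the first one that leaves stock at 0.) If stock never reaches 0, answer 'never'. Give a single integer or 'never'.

Answer: 1

Derivation:
Processing events:
Start: stock = 5
  Event 1 (sale 12): sell min(12,5)=5. stock: 5 - 5 = 0. total_sold = 5
  Event 2 (sale 10): sell min(10,0)=0. stock: 0 - 0 = 0. total_sold = 5
  Event 3 (adjust +7): 0 + 7 = 7
  Event 4 (sale 24): sell min(24,7)=7. stock: 7 - 7 = 0. total_sold = 12
  Event 5 (restock 22): 0 + 22 = 22
  Event 6 (sale 8): sell min(8,22)=8. stock: 22 - 8 = 14. total_sold = 20
  Event 7 (sale 23): sell min(23,14)=14. stock: 14 - 14 = 0. total_sold = 34
  Event 8 (sale 10): sell min(10,0)=0. stock: 0 - 0 = 0. total_sold = 34
  Event 9 (restock 20): 0 + 20 = 20
  Event 10 (sale 14): sell min(14,20)=14. stock: 20 - 14 = 6. total_sold = 48
  Event 11 (return 8): 6 + 8 = 14
Final: stock = 14, total_sold = 48

First zero at event 1.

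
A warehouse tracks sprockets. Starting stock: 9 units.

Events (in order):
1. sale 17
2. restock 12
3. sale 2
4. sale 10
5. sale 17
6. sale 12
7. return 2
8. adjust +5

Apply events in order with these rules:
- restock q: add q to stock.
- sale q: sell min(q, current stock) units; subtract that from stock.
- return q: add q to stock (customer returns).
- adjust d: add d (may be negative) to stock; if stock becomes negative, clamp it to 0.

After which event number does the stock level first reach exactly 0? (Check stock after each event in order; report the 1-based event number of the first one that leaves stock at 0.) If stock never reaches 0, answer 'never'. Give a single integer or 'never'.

Answer: 1

Derivation:
Processing events:
Start: stock = 9
  Event 1 (sale 17): sell min(17,9)=9. stock: 9 - 9 = 0. total_sold = 9
  Event 2 (restock 12): 0 + 12 = 12
  Event 3 (sale 2): sell min(2,12)=2. stock: 12 - 2 = 10. total_sold = 11
  Event 4 (sale 10): sell min(10,10)=10. stock: 10 - 10 = 0. total_sold = 21
  Event 5 (sale 17): sell min(17,0)=0. stock: 0 - 0 = 0. total_sold = 21
  Event 6 (sale 12): sell min(12,0)=0. stock: 0 - 0 = 0. total_sold = 21
  Event 7 (return 2): 0 + 2 = 2
  Event 8 (adjust +5): 2 + 5 = 7
Final: stock = 7, total_sold = 21

First zero at event 1.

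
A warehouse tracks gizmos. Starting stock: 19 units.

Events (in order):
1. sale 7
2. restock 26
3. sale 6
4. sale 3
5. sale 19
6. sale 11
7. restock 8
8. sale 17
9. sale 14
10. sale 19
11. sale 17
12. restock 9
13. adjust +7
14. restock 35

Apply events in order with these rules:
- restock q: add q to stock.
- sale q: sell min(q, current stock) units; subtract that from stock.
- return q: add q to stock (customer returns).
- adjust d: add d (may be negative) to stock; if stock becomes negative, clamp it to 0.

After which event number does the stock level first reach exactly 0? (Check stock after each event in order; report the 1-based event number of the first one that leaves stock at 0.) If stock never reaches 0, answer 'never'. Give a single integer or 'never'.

Processing events:
Start: stock = 19
  Event 1 (sale 7): sell min(7,19)=7. stock: 19 - 7 = 12. total_sold = 7
  Event 2 (restock 26): 12 + 26 = 38
  Event 3 (sale 6): sell min(6,38)=6. stock: 38 - 6 = 32. total_sold = 13
  Event 4 (sale 3): sell min(3,32)=3. stock: 32 - 3 = 29. total_sold = 16
  Event 5 (sale 19): sell min(19,29)=19. stock: 29 - 19 = 10. total_sold = 35
  Event 6 (sale 11): sell min(11,10)=10. stock: 10 - 10 = 0. total_sold = 45
  Event 7 (restock 8): 0 + 8 = 8
  Event 8 (sale 17): sell min(17,8)=8. stock: 8 - 8 = 0. total_sold = 53
  Event 9 (sale 14): sell min(14,0)=0. stock: 0 - 0 = 0. total_sold = 53
  Event 10 (sale 19): sell min(19,0)=0. stock: 0 - 0 = 0. total_sold = 53
  Event 11 (sale 17): sell min(17,0)=0. stock: 0 - 0 = 0. total_sold = 53
  Event 12 (restock 9): 0 + 9 = 9
  Event 13 (adjust +7): 9 + 7 = 16
  Event 14 (restock 35): 16 + 35 = 51
Final: stock = 51, total_sold = 53

First zero at event 6.

Answer: 6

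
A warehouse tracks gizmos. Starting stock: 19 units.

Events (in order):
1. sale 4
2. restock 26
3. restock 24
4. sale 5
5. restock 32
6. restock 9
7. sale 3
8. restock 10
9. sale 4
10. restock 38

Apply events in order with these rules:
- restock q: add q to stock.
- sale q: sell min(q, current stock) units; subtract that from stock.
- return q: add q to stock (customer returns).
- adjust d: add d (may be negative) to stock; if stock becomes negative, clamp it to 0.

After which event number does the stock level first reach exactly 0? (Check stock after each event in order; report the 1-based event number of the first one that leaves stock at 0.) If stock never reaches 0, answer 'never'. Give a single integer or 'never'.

Processing events:
Start: stock = 19
  Event 1 (sale 4): sell min(4,19)=4. stock: 19 - 4 = 15. total_sold = 4
  Event 2 (restock 26): 15 + 26 = 41
  Event 3 (restock 24): 41 + 24 = 65
  Event 4 (sale 5): sell min(5,65)=5. stock: 65 - 5 = 60. total_sold = 9
  Event 5 (restock 32): 60 + 32 = 92
  Event 6 (restock 9): 92 + 9 = 101
  Event 7 (sale 3): sell min(3,101)=3. stock: 101 - 3 = 98. total_sold = 12
  Event 8 (restock 10): 98 + 10 = 108
  Event 9 (sale 4): sell min(4,108)=4. stock: 108 - 4 = 104. total_sold = 16
  Event 10 (restock 38): 104 + 38 = 142
Final: stock = 142, total_sold = 16

Stock never reaches 0.

Answer: never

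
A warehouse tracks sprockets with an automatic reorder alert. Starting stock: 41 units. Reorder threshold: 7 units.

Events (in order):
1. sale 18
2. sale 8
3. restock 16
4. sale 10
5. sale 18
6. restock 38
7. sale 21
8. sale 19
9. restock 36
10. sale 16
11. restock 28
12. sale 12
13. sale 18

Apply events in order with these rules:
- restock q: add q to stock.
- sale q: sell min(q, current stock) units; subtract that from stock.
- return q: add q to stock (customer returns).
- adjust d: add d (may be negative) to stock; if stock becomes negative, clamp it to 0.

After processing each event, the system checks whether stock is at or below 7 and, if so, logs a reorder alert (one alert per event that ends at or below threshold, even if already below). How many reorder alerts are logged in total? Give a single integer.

Processing events:
Start: stock = 41
  Event 1 (sale 18): sell min(18,41)=18. stock: 41 - 18 = 23. total_sold = 18
  Event 2 (sale 8): sell min(8,23)=8. stock: 23 - 8 = 15. total_sold = 26
  Event 3 (restock 16): 15 + 16 = 31
  Event 4 (sale 10): sell min(10,31)=10. stock: 31 - 10 = 21. total_sold = 36
  Event 5 (sale 18): sell min(18,21)=18. stock: 21 - 18 = 3. total_sold = 54
  Event 6 (restock 38): 3 + 38 = 41
  Event 7 (sale 21): sell min(21,41)=21. stock: 41 - 21 = 20. total_sold = 75
  Event 8 (sale 19): sell min(19,20)=19. stock: 20 - 19 = 1. total_sold = 94
  Event 9 (restock 36): 1 + 36 = 37
  Event 10 (sale 16): sell min(16,37)=16. stock: 37 - 16 = 21. total_sold = 110
  Event 11 (restock 28): 21 + 28 = 49
  Event 12 (sale 12): sell min(12,49)=12. stock: 49 - 12 = 37. total_sold = 122
  Event 13 (sale 18): sell min(18,37)=18. stock: 37 - 18 = 19. total_sold = 140
Final: stock = 19, total_sold = 140

Checking against threshold 7:
  After event 1: stock=23 > 7
  After event 2: stock=15 > 7
  After event 3: stock=31 > 7
  After event 4: stock=21 > 7
  After event 5: stock=3 <= 7 -> ALERT
  After event 6: stock=41 > 7
  After event 7: stock=20 > 7
  After event 8: stock=1 <= 7 -> ALERT
  After event 9: stock=37 > 7
  After event 10: stock=21 > 7
  After event 11: stock=49 > 7
  After event 12: stock=37 > 7
  After event 13: stock=19 > 7
Alert events: [5, 8]. Count = 2

Answer: 2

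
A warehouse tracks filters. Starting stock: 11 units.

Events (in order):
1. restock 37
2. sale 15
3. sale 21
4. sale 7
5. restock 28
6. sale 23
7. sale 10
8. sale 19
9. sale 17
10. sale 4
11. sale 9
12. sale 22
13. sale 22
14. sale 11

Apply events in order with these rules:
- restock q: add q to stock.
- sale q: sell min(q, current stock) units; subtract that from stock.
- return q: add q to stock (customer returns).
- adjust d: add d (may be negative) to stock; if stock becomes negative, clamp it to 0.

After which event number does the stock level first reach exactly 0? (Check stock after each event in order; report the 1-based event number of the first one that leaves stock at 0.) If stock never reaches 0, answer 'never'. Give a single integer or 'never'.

Answer: 7

Derivation:
Processing events:
Start: stock = 11
  Event 1 (restock 37): 11 + 37 = 48
  Event 2 (sale 15): sell min(15,48)=15. stock: 48 - 15 = 33. total_sold = 15
  Event 3 (sale 21): sell min(21,33)=21. stock: 33 - 21 = 12. total_sold = 36
  Event 4 (sale 7): sell min(7,12)=7. stock: 12 - 7 = 5. total_sold = 43
  Event 5 (restock 28): 5 + 28 = 33
  Event 6 (sale 23): sell min(23,33)=23. stock: 33 - 23 = 10. total_sold = 66
  Event 7 (sale 10): sell min(10,10)=10. stock: 10 - 10 = 0. total_sold = 76
  Event 8 (sale 19): sell min(19,0)=0. stock: 0 - 0 = 0. total_sold = 76
  Event 9 (sale 17): sell min(17,0)=0. stock: 0 - 0 = 0. total_sold = 76
  Event 10 (sale 4): sell min(4,0)=0. stock: 0 - 0 = 0. total_sold = 76
  Event 11 (sale 9): sell min(9,0)=0. stock: 0 - 0 = 0. total_sold = 76
  Event 12 (sale 22): sell min(22,0)=0. stock: 0 - 0 = 0. total_sold = 76
  Event 13 (sale 22): sell min(22,0)=0. stock: 0 - 0 = 0. total_sold = 76
  Event 14 (sale 11): sell min(11,0)=0. stock: 0 - 0 = 0. total_sold = 76
Final: stock = 0, total_sold = 76

First zero at event 7.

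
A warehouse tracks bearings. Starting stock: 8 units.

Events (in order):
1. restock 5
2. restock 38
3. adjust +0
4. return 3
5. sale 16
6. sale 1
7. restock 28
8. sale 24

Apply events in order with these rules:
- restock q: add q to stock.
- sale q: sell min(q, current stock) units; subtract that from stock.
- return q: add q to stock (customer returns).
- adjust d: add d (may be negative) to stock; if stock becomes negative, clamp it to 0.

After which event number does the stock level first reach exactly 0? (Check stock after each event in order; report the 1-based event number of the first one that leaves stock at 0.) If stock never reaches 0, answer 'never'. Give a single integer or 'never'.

Answer: never

Derivation:
Processing events:
Start: stock = 8
  Event 1 (restock 5): 8 + 5 = 13
  Event 2 (restock 38): 13 + 38 = 51
  Event 3 (adjust +0): 51 + 0 = 51
  Event 4 (return 3): 51 + 3 = 54
  Event 5 (sale 16): sell min(16,54)=16. stock: 54 - 16 = 38. total_sold = 16
  Event 6 (sale 1): sell min(1,38)=1. stock: 38 - 1 = 37. total_sold = 17
  Event 7 (restock 28): 37 + 28 = 65
  Event 8 (sale 24): sell min(24,65)=24. stock: 65 - 24 = 41. total_sold = 41
Final: stock = 41, total_sold = 41

Stock never reaches 0.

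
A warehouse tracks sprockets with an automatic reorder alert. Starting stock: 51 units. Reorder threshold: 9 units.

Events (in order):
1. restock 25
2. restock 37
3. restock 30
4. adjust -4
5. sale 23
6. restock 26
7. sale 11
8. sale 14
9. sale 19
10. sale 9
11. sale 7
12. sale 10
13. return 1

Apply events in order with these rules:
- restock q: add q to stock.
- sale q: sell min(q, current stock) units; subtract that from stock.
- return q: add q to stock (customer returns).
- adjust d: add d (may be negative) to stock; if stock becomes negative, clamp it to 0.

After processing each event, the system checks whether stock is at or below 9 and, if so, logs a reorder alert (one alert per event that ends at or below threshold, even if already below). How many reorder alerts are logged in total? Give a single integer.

Answer: 0

Derivation:
Processing events:
Start: stock = 51
  Event 1 (restock 25): 51 + 25 = 76
  Event 2 (restock 37): 76 + 37 = 113
  Event 3 (restock 30): 113 + 30 = 143
  Event 4 (adjust -4): 143 + -4 = 139
  Event 5 (sale 23): sell min(23,139)=23. stock: 139 - 23 = 116. total_sold = 23
  Event 6 (restock 26): 116 + 26 = 142
  Event 7 (sale 11): sell min(11,142)=11. stock: 142 - 11 = 131. total_sold = 34
  Event 8 (sale 14): sell min(14,131)=14. stock: 131 - 14 = 117. total_sold = 48
  Event 9 (sale 19): sell min(19,117)=19. stock: 117 - 19 = 98. total_sold = 67
  Event 10 (sale 9): sell min(9,98)=9. stock: 98 - 9 = 89. total_sold = 76
  Event 11 (sale 7): sell min(7,89)=7. stock: 89 - 7 = 82. total_sold = 83
  Event 12 (sale 10): sell min(10,82)=10. stock: 82 - 10 = 72. total_sold = 93
  Event 13 (return 1): 72 + 1 = 73
Final: stock = 73, total_sold = 93

Checking against threshold 9:
  After event 1: stock=76 > 9
  After event 2: stock=113 > 9
  After event 3: stock=143 > 9
  After event 4: stock=139 > 9
  After event 5: stock=116 > 9
  After event 6: stock=142 > 9
  After event 7: stock=131 > 9
  After event 8: stock=117 > 9
  After event 9: stock=98 > 9
  After event 10: stock=89 > 9
  After event 11: stock=82 > 9
  After event 12: stock=72 > 9
  After event 13: stock=73 > 9
Alert events: []. Count = 0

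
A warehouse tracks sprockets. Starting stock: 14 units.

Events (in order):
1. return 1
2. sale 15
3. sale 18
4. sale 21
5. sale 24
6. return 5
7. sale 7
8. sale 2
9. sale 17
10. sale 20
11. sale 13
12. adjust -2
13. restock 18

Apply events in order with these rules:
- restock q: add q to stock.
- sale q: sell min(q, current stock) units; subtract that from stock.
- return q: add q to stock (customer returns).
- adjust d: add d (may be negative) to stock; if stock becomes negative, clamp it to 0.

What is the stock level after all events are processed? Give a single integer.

Processing events:
Start: stock = 14
  Event 1 (return 1): 14 + 1 = 15
  Event 2 (sale 15): sell min(15,15)=15. stock: 15 - 15 = 0. total_sold = 15
  Event 3 (sale 18): sell min(18,0)=0. stock: 0 - 0 = 0. total_sold = 15
  Event 4 (sale 21): sell min(21,0)=0. stock: 0 - 0 = 0. total_sold = 15
  Event 5 (sale 24): sell min(24,0)=0. stock: 0 - 0 = 0. total_sold = 15
  Event 6 (return 5): 0 + 5 = 5
  Event 7 (sale 7): sell min(7,5)=5. stock: 5 - 5 = 0. total_sold = 20
  Event 8 (sale 2): sell min(2,0)=0. stock: 0 - 0 = 0. total_sold = 20
  Event 9 (sale 17): sell min(17,0)=0. stock: 0 - 0 = 0. total_sold = 20
  Event 10 (sale 20): sell min(20,0)=0. stock: 0 - 0 = 0. total_sold = 20
  Event 11 (sale 13): sell min(13,0)=0. stock: 0 - 0 = 0. total_sold = 20
  Event 12 (adjust -2): 0 + -2 = 0 (clamped to 0)
  Event 13 (restock 18): 0 + 18 = 18
Final: stock = 18, total_sold = 20

Answer: 18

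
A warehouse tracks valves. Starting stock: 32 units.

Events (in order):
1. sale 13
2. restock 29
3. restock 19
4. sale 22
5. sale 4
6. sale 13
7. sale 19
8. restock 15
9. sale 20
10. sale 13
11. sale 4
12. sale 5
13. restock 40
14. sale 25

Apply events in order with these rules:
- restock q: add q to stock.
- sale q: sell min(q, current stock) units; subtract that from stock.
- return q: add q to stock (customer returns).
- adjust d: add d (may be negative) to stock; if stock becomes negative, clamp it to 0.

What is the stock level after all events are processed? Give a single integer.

Processing events:
Start: stock = 32
  Event 1 (sale 13): sell min(13,32)=13. stock: 32 - 13 = 19. total_sold = 13
  Event 2 (restock 29): 19 + 29 = 48
  Event 3 (restock 19): 48 + 19 = 67
  Event 4 (sale 22): sell min(22,67)=22. stock: 67 - 22 = 45. total_sold = 35
  Event 5 (sale 4): sell min(4,45)=4. stock: 45 - 4 = 41. total_sold = 39
  Event 6 (sale 13): sell min(13,41)=13. stock: 41 - 13 = 28. total_sold = 52
  Event 7 (sale 19): sell min(19,28)=19. stock: 28 - 19 = 9. total_sold = 71
  Event 8 (restock 15): 9 + 15 = 24
  Event 9 (sale 20): sell min(20,24)=20. stock: 24 - 20 = 4. total_sold = 91
  Event 10 (sale 13): sell min(13,4)=4. stock: 4 - 4 = 0. total_sold = 95
  Event 11 (sale 4): sell min(4,0)=0. stock: 0 - 0 = 0. total_sold = 95
  Event 12 (sale 5): sell min(5,0)=0. stock: 0 - 0 = 0. total_sold = 95
  Event 13 (restock 40): 0 + 40 = 40
  Event 14 (sale 25): sell min(25,40)=25. stock: 40 - 25 = 15. total_sold = 120
Final: stock = 15, total_sold = 120

Answer: 15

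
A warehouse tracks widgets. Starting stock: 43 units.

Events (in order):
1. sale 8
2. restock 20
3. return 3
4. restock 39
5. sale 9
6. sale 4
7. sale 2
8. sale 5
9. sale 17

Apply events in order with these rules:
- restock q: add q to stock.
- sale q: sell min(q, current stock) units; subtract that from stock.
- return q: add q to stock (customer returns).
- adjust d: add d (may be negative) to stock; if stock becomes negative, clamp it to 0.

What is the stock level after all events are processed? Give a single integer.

Answer: 60

Derivation:
Processing events:
Start: stock = 43
  Event 1 (sale 8): sell min(8,43)=8. stock: 43 - 8 = 35. total_sold = 8
  Event 2 (restock 20): 35 + 20 = 55
  Event 3 (return 3): 55 + 3 = 58
  Event 4 (restock 39): 58 + 39 = 97
  Event 5 (sale 9): sell min(9,97)=9. stock: 97 - 9 = 88. total_sold = 17
  Event 6 (sale 4): sell min(4,88)=4. stock: 88 - 4 = 84. total_sold = 21
  Event 7 (sale 2): sell min(2,84)=2. stock: 84 - 2 = 82. total_sold = 23
  Event 8 (sale 5): sell min(5,82)=5. stock: 82 - 5 = 77. total_sold = 28
  Event 9 (sale 17): sell min(17,77)=17. stock: 77 - 17 = 60. total_sold = 45
Final: stock = 60, total_sold = 45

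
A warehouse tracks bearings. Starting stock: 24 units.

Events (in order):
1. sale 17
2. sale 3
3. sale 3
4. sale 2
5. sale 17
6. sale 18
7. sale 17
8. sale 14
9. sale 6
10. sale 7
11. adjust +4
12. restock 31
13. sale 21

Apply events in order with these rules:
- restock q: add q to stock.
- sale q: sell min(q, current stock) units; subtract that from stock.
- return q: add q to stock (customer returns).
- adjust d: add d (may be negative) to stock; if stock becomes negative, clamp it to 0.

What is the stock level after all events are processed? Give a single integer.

Processing events:
Start: stock = 24
  Event 1 (sale 17): sell min(17,24)=17. stock: 24 - 17 = 7. total_sold = 17
  Event 2 (sale 3): sell min(3,7)=3. stock: 7 - 3 = 4. total_sold = 20
  Event 3 (sale 3): sell min(3,4)=3. stock: 4 - 3 = 1. total_sold = 23
  Event 4 (sale 2): sell min(2,1)=1. stock: 1 - 1 = 0. total_sold = 24
  Event 5 (sale 17): sell min(17,0)=0. stock: 0 - 0 = 0. total_sold = 24
  Event 6 (sale 18): sell min(18,0)=0. stock: 0 - 0 = 0. total_sold = 24
  Event 7 (sale 17): sell min(17,0)=0. stock: 0 - 0 = 0. total_sold = 24
  Event 8 (sale 14): sell min(14,0)=0. stock: 0 - 0 = 0. total_sold = 24
  Event 9 (sale 6): sell min(6,0)=0. stock: 0 - 0 = 0. total_sold = 24
  Event 10 (sale 7): sell min(7,0)=0. stock: 0 - 0 = 0. total_sold = 24
  Event 11 (adjust +4): 0 + 4 = 4
  Event 12 (restock 31): 4 + 31 = 35
  Event 13 (sale 21): sell min(21,35)=21. stock: 35 - 21 = 14. total_sold = 45
Final: stock = 14, total_sold = 45

Answer: 14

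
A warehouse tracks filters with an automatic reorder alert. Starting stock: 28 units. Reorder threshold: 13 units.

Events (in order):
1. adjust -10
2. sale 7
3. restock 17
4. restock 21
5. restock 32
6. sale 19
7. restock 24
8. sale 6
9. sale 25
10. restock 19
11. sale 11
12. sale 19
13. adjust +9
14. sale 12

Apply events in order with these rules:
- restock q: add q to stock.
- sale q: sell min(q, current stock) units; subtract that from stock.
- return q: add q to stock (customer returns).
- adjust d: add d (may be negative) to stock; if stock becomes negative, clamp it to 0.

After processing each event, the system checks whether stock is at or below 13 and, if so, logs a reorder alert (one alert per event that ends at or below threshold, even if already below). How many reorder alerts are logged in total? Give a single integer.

Answer: 1

Derivation:
Processing events:
Start: stock = 28
  Event 1 (adjust -10): 28 + -10 = 18
  Event 2 (sale 7): sell min(7,18)=7. stock: 18 - 7 = 11. total_sold = 7
  Event 3 (restock 17): 11 + 17 = 28
  Event 4 (restock 21): 28 + 21 = 49
  Event 5 (restock 32): 49 + 32 = 81
  Event 6 (sale 19): sell min(19,81)=19. stock: 81 - 19 = 62. total_sold = 26
  Event 7 (restock 24): 62 + 24 = 86
  Event 8 (sale 6): sell min(6,86)=6. stock: 86 - 6 = 80. total_sold = 32
  Event 9 (sale 25): sell min(25,80)=25. stock: 80 - 25 = 55. total_sold = 57
  Event 10 (restock 19): 55 + 19 = 74
  Event 11 (sale 11): sell min(11,74)=11. stock: 74 - 11 = 63. total_sold = 68
  Event 12 (sale 19): sell min(19,63)=19. stock: 63 - 19 = 44. total_sold = 87
  Event 13 (adjust +9): 44 + 9 = 53
  Event 14 (sale 12): sell min(12,53)=12. stock: 53 - 12 = 41. total_sold = 99
Final: stock = 41, total_sold = 99

Checking against threshold 13:
  After event 1: stock=18 > 13
  After event 2: stock=11 <= 13 -> ALERT
  After event 3: stock=28 > 13
  After event 4: stock=49 > 13
  After event 5: stock=81 > 13
  After event 6: stock=62 > 13
  After event 7: stock=86 > 13
  After event 8: stock=80 > 13
  After event 9: stock=55 > 13
  After event 10: stock=74 > 13
  After event 11: stock=63 > 13
  After event 12: stock=44 > 13
  After event 13: stock=53 > 13
  After event 14: stock=41 > 13
Alert events: [2]. Count = 1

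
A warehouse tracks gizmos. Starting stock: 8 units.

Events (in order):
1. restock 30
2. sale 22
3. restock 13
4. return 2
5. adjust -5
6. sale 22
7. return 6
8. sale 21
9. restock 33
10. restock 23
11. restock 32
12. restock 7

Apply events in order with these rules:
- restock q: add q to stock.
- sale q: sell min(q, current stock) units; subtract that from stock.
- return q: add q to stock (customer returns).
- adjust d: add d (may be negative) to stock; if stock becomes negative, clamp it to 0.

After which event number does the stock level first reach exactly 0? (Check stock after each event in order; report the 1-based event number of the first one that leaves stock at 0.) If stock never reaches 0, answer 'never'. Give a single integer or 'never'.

Answer: 8

Derivation:
Processing events:
Start: stock = 8
  Event 1 (restock 30): 8 + 30 = 38
  Event 2 (sale 22): sell min(22,38)=22. stock: 38 - 22 = 16. total_sold = 22
  Event 3 (restock 13): 16 + 13 = 29
  Event 4 (return 2): 29 + 2 = 31
  Event 5 (adjust -5): 31 + -5 = 26
  Event 6 (sale 22): sell min(22,26)=22. stock: 26 - 22 = 4. total_sold = 44
  Event 7 (return 6): 4 + 6 = 10
  Event 8 (sale 21): sell min(21,10)=10. stock: 10 - 10 = 0. total_sold = 54
  Event 9 (restock 33): 0 + 33 = 33
  Event 10 (restock 23): 33 + 23 = 56
  Event 11 (restock 32): 56 + 32 = 88
  Event 12 (restock 7): 88 + 7 = 95
Final: stock = 95, total_sold = 54

First zero at event 8.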